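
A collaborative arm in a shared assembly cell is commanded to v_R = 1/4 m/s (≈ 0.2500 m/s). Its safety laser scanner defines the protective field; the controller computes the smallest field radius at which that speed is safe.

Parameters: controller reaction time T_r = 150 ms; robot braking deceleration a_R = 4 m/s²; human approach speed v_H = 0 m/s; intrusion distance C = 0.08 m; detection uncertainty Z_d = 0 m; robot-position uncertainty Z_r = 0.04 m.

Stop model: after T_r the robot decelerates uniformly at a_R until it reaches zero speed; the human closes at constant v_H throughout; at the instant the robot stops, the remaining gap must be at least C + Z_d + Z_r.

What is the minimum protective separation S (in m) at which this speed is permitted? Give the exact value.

braking lasts T_s = (1/4)/4 = 0.0625 s
reaction-phase robot travel = 0.2500·0.1500 = 0.0375 m
braking distance = 0.2500²/(2·4.0000) = 0.0078 m
human over T_r+T_s: 0.0000·(0.1500+0.0625) = 0.0000 m
residual clearance needed = 0.0800+0.0000+0.0400 = 0.1200 m
S_min ≈ 0.0375+0.0078+0.0000+0.1200  ⇒  S_min = 529/3200 m

S_min = 529/3200 m = 0.1653 m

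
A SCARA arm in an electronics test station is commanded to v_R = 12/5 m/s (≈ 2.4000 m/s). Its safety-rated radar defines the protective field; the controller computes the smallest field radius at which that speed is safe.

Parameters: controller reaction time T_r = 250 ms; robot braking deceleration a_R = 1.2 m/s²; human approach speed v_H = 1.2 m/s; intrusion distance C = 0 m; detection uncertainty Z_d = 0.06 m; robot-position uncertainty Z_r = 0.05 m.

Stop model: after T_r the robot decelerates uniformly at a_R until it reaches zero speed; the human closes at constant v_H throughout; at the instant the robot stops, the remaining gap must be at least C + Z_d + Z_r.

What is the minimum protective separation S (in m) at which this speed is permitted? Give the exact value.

S_min = 581/100 m = 5.8100 m

braking lasts T_s = (12/5)/(6/5) = 2.0000 s
reaction-phase robot travel = 2.4000·0.2500 = 0.6000 m
braking distance = 2.4000²/(2·1.2000) = 2.4000 m
human closes 1.2000·2.2500 = 2.7000 m
residual clearance needed = 0.0000+0.0600+0.0500 = 0.1100 m
S_min ≈ 0.6000+2.4000+2.7000+0.1100  ⇒  S_min = 581/100 m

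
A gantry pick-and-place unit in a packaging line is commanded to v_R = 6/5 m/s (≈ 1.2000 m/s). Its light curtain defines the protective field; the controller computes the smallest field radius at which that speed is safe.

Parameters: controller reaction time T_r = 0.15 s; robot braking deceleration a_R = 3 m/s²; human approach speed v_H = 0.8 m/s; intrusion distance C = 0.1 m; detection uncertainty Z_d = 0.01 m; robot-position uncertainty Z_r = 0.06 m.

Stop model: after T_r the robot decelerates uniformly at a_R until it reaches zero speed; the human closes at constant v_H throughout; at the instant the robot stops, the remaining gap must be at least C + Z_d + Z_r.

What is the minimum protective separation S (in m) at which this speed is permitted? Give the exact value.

S_min = 103/100 m = 1.0300 m

braking lasts T_s = (6/5)/3 = 0.4000 s
reaction-phase robot travel = 1.2000·0.1500 = 0.1800 m
robot under decel: 1.2000²/(2·3.0000) = 0.2400 m
human over T_r+T_s: 0.8000·(0.1500+0.4000) = 0.4400 m
residual clearance needed = 0.1000+0.0100+0.0600 = 0.1700 m
S_min ≈ 0.1800+0.2400+0.4400+0.1700  ⇒  S_min = 103/100 m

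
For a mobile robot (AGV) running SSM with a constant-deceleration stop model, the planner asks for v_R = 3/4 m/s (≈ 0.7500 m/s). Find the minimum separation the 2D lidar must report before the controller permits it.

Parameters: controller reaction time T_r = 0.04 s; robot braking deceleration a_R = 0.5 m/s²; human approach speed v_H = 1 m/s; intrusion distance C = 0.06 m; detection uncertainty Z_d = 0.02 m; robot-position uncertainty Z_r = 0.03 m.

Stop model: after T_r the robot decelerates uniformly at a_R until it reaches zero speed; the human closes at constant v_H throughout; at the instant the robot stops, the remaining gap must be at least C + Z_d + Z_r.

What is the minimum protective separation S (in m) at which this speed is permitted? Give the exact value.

braking lasts T_s = (3/4)/(1/2) = 1.5000 s
robot in T_r: 0.7500·0.0400 = 0.0300 m
robot covers 0.7500·1.5000 − ½·0.5000·1.5000² = 0.5625 m while stopping
human closes 1.0000·1.5400 = 1.5400 m
margins: 0.0600+0.0200+0.0300 = 0.1100 m
S_min ≈ 0.0300+0.5625+1.5400+0.1100  ⇒  S_min = 897/400 m

S_min = 897/400 m = 2.2425 m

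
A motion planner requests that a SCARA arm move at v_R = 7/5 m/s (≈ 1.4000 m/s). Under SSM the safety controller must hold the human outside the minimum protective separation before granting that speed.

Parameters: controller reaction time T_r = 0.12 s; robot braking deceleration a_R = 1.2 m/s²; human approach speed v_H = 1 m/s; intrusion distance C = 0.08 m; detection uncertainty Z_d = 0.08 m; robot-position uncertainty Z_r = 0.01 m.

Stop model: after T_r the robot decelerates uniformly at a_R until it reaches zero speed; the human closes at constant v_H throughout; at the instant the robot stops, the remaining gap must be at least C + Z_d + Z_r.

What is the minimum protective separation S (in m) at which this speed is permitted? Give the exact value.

S_min = 1831/750 m = 2.4413 m

T_s = v_R/a_R = (7/5)/(6/5) = 1.1667 s
robot in T_r: 1.4000·0.1200 = 0.1680 m
robot under decel: 1.4000²/(2·1.2000) = 0.8167 m
human over T_r+T_s: 1.0000·(0.1200+1.1667) = 1.2867 m
C+Z_d+Z_r = 0.0800+0.0800+0.0100 = 0.1700 m
S_min ≈ 0.1680+0.8167+1.2867+0.1700  ⇒  S_min = 1831/750 m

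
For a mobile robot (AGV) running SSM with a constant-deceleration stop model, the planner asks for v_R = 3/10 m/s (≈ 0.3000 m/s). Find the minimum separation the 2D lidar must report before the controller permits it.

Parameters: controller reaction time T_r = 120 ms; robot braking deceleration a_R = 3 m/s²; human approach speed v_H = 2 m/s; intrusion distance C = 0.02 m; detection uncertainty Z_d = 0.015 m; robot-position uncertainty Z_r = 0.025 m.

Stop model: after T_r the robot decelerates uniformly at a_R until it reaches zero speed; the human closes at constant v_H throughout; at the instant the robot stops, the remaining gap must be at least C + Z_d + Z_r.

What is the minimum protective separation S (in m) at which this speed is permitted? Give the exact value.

S_min = 551/1000 m = 0.5510 m

braking lasts T_s = (3/10)/3 = 0.1000 s
robot covers v_R·T_r = 0.3000·0.1200 = 0.0360 m before braking
robot under decel: 0.3000²/(2·3.0000) = 0.0150 m
human over T_r+T_s: 2.0000·(0.1200+0.1000) = 0.4400 m
C+Z_d+Z_r = 0.0200+0.0150+0.0250 = 0.0600 m
S_min ≈ 0.0360+0.0150+0.4400+0.0600  ⇒  S_min = 551/1000 m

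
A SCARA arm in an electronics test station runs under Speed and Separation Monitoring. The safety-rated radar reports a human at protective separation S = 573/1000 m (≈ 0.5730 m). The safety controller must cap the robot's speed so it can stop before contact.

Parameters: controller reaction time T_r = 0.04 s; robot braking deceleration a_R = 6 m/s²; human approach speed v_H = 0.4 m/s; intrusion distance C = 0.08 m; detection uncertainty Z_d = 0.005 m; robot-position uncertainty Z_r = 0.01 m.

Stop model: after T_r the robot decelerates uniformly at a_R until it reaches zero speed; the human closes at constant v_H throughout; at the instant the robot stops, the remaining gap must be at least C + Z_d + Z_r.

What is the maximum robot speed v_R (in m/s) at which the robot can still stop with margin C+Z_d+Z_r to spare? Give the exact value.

v_R_max = 9/5 m/s = 1.8000 m/s

at the boundary: (1/12)·v² + (8/75)·v + (-231/500) = 0
  disc = (8/75)² − 4·(1/12)·(-231/500) = 3721/22500 ; √disc = 61/150
  v_R = (−(8/75) + 61/150) / (2·(1/12)) = 9/5 m/s
check:
stop time T_s = (9/5)/6 = 0.3000 s
robot covers v_R·T_r = 1.8000·0.0400 = 0.0720 m before braking
robot covers 1.8000·0.3000 − ½·6.0000·0.3000² = 0.2700 m while stopping
person approaches 0.4000·(0.0400+0.3000) = 0.1360 m
C+Z_d+Z_r = 0.0800+0.0050+0.0100 = 0.0950 m
sum ≈ 0.0720+0.2700+0.1360+0.0950 ≈ 0.5730 m = S ✓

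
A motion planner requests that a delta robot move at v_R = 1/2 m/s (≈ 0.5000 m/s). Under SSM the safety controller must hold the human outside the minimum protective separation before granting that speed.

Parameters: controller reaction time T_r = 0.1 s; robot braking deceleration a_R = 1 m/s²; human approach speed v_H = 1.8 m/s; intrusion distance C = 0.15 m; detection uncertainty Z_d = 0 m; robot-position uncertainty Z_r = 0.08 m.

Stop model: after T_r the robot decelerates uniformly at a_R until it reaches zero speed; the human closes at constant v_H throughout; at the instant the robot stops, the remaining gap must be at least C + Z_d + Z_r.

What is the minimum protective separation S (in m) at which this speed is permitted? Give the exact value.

S_min = 297/200 m = 1.4850 m

T_s = v_R/a_R = (1/2)/1 = 0.5000 s
robot covers v_R·T_r = 0.5000·0.1000 = 0.0500 m before braking
robot covers 0.5000·0.5000 − ½·1.0000·0.5000² = 0.1250 m while stopping
human closes 1.8000·0.6000 = 1.0800 m
C+Z_d+Z_r = 0.1500+0.0000+0.0800 = 0.2300 m
S_min ≈ 0.0500+0.1250+1.0800+0.2300  ⇒  S_min = 297/200 m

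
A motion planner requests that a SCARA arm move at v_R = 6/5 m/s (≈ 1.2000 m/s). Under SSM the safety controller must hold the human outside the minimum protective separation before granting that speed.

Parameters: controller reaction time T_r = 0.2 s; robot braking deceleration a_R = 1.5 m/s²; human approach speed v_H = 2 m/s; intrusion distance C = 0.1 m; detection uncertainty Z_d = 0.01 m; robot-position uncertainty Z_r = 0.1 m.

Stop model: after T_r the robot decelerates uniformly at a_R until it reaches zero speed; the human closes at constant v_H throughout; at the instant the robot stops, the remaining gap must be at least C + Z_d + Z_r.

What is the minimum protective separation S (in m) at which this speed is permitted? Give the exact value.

braking lasts T_s = (6/5)/(3/2) = 0.8000 s
robot covers v_R·T_r = 1.2000·0.2000 = 0.2400 m before braking
robot covers 1.2000·0.8000 − ½·1.5000·0.8000² = 0.4800 m while stopping
human over T_r+T_s: 2.0000·(0.2000+0.8000) = 2.0000 m
margins: 0.1000+0.0100+0.1000 = 0.2100 m
S_min ≈ 0.2400+0.4800+2.0000+0.2100  ⇒  S_min = 293/100 m

S_min = 293/100 m = 2.9300 m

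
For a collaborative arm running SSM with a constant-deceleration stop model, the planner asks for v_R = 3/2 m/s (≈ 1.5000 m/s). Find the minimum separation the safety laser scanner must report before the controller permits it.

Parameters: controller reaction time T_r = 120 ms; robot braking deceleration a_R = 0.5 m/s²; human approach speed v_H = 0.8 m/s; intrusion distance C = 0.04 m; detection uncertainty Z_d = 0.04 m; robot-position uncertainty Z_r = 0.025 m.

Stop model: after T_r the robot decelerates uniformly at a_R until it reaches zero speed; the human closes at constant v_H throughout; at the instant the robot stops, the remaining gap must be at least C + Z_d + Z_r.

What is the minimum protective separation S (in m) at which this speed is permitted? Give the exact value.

S_min = 5031/1000 m = 5.0310 m

braking lasts T_s = (3/2)/(1/2) = 3.0000 s
robot in T_r: 1.5000·0.1200 = 0.1800 m
robot covers 1.5000·3.0000 − ½·0.5000·3.0000² = 2.2500 m while stopping
human over T_r+T_s: 0.8000·(0.1200+3.0000) = 2.4960 m
residual clearance needed = 0.0400+0.0400+0.0250 = 0.1050 m
S_min ≈ 0.1800+2.2500+2.4960+0.1050  ⇒  S_min = 5031/1000 m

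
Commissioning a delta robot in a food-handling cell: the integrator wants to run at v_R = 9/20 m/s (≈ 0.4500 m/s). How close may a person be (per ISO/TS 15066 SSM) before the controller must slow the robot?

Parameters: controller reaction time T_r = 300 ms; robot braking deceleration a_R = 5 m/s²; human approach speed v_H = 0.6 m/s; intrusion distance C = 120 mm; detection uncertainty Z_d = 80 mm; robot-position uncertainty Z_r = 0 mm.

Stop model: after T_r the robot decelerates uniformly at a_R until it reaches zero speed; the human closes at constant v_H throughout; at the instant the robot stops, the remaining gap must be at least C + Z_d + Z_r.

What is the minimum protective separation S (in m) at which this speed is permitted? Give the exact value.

S_min = 2357/4000 m = 0.5893 m

T_s = v_R/a_R = (9/20)/5 = 0.0900 s
robot covers v_R·T_r = 0.4500·0.3000 = 0.1350 m before braking
braking distance = 0.4500²/(2·5.0000) = 0.0203 m
person approaches 0.6000·(0.3000+0.0900) = 0.2340 m
C+Z_d+Z_r = 0.1200+0.0800+0.0000 = 0.2000 m
S_min ≈ 0.1350+0.0203+0.2340+0.2000  ⇒  S_min = 2357/4000 m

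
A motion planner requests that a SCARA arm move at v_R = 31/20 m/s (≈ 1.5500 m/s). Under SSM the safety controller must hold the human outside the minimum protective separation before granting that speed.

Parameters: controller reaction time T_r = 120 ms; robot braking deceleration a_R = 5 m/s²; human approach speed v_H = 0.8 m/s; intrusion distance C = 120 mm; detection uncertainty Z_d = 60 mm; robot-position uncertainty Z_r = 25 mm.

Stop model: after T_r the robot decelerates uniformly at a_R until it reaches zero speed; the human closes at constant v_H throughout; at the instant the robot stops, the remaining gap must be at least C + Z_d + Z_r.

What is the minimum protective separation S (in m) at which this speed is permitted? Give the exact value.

braking lasts T_s = (31/20)/5 = 0.3100 s
robot in T_r: 1.5500·0.1200 = 0.1860 m
braking distance = 1.5500²/(2·5.0000) = 0.2402 m
human over T_r+T_s: 0.8000·(0.1200+0.3100) = 0.3440 m
C+Z_d+Z_r = 0.1200+0.0600+0.0250 = 0.2050 m
S_min ≈ 0.1860+0.2402+0.3440+0.2050  ⇒  S_min = 3901/4000 m

S_min = 3901/4000 m = 0.9752 m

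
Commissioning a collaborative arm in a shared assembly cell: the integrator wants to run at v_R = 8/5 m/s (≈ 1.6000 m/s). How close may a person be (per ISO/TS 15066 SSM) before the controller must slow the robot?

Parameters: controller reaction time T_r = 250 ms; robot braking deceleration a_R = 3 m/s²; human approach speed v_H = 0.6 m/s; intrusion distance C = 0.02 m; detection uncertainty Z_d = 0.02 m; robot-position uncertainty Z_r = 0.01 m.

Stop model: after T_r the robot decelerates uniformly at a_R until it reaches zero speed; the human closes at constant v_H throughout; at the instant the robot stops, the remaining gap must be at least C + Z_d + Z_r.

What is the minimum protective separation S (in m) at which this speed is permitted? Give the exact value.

S_min = 101/75 m = 1.3467 m

T_s = v_R/a_R = (8/5)/3 = 0.5333 s
robot covers v_R·T_r = 1.6000·0.2500 = 0.4000 m before braking
robot under decel: 1.6000²/(2·3.0000) = 0.4267 m
human over T_r+T_s: 0.6000·(0.2500+0.5333) = 0.4700 m
margins: 0.0200+0.0200+0.0100 = 0.0500 m
S_min ≈ 0.4000+0.4267+0.4700+0.0500  ⇒  S_min = 101/75 m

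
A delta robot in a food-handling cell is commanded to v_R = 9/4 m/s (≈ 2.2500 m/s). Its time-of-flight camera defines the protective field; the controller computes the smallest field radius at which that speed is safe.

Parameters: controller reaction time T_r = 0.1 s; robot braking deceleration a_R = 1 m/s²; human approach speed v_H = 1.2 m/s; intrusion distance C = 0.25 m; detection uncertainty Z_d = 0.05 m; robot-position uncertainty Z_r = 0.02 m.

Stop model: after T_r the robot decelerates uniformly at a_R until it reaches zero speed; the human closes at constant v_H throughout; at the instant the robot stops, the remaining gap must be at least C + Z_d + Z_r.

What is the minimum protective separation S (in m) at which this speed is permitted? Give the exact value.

S_min = 4717/800 m = 5.8963 m

T_s = v_R/a_R = (9/4)/1 = 2.2500 s
robot in T_r: 2.2500·0.1000 = 0.2250 m
robot under decel: 2.2500²/(2·1.0000) = 2.5312 m
human over T_r+T_s: 1.2000·(0.1000+2.2500) = 2.8200 m
residual clearance needed = 0.2500+0.0500+0.0200 = 0.3200 m
S_min ≈ 0.2250+2.5312+2.8200+0.3200  ⇒  S_min = 4717/800 m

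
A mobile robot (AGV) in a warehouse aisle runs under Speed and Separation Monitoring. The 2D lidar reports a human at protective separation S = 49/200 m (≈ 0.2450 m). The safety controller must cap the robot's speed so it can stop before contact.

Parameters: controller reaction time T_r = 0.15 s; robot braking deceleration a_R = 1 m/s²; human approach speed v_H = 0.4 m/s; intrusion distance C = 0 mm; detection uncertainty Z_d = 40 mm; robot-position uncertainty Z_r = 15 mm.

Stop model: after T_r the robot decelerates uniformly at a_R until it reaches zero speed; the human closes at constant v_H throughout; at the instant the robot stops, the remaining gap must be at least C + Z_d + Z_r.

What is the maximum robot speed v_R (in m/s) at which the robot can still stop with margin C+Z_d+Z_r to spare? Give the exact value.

quadratic (1/2)·v² + (11/20)·v + (-13/100) = 0
  disc = (11/20)² − 4·(1/2)·(-13/100) = 9/16 ; √disc = 3/4
  v_R = (−(11/20) + 3/4) / (2·(1/2)) = 1/5 m/s
check:
T_s = v_R/a_R = (1/5)/1 = 0.2000 s
robot covers v_R·T_r = 0.2000·0.1500 = 0.0300 m before braking
robot covers 0.2000·0.2000 − ½·1.0000·0.2000² = 0.0200 m while stopping
human over T_r+T_s: 0.4000·(0.1500+0.2000) = 0.1400 m
C+Z_d+Z_r = 0.0000+0.0400+0.0150 = 0.0550 m
sum ≈ 0.0300+0.0200+0.1400+0.0550 ≈ 0.2450 m = S ✓

v_R_max = 1/5 m/s = 0.2000 m/s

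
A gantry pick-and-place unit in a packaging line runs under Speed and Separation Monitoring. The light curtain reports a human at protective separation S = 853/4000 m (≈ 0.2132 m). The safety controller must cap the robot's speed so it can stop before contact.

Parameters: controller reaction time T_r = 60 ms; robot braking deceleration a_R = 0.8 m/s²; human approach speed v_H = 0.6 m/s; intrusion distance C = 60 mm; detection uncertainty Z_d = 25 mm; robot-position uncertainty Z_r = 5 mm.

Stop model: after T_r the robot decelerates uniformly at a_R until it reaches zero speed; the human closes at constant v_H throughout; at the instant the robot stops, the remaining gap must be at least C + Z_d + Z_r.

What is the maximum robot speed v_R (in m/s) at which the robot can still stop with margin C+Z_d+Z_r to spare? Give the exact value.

collect terms ⇒ (5/8)·v_R² + (81/100)·v_R + (-349/4000) = 0
  disc = (81/100)² − 4·(5/8)·(-349/4000) = 34969/40000 ; √disc = 187/200
  v_R = (−(81/100) + 187/200) / (2·(5/8)) = 1/10 m/s
check:
braking lasts T_s = (1/10)/(4/5) = 0.1250 s
robot in T_r: 0.1000·0.0600 = 0.0060 m
robot covers 0.1000·0.1250 − ½·0.8000·0.1250² = 0.0063 m while stopping
person approaches 0.6000·(0.0600+0.1250) = 0.1110 m
margins: 0.0600+0.0250+0.0050 = 0.0900 m
sum ≈ 0.0060+0.0063+0.1110+0.0900 ≈ 0.2132 m = S ✓

v_R_max = 1/10 m/s = 0.1000 m/s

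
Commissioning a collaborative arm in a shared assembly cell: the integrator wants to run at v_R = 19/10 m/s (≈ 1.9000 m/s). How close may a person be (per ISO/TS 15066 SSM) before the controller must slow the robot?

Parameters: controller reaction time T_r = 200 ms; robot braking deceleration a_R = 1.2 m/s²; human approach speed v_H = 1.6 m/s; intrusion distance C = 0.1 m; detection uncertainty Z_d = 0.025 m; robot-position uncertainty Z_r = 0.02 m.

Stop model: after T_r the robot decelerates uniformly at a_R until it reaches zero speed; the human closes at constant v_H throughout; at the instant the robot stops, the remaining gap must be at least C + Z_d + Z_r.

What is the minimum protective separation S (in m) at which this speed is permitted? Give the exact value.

S_min = 1953/400 m = 4.8825 m

T_s = v_R/a_R = (19/10)/(6/5) = 1.5833 s
reaction-phase robot travel = 1.9000·0.2000 = 0.3800 m
robot under decel: 1.9000²/(2·1.2000) = 1.5042 m
human closes 1.6000·1.7833 = 2.8533 m
residual clearance needed = 0.1000+0.0250+0.0200 = 0.1450 m
S_min ≈ 0.3800+1.5042+2.8533+0.1450  ⇒  S_min = 1953/400 m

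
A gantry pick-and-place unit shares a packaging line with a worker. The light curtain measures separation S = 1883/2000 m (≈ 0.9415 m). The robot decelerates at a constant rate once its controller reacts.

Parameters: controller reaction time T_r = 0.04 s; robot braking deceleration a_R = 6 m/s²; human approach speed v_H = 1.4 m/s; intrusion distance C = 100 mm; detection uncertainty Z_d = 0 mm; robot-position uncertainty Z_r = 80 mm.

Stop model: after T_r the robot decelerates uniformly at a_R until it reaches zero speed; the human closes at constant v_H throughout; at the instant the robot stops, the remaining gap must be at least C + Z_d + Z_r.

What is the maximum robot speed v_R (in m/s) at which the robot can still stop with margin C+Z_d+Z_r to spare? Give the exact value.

v_R_max = 17/10 m/s = 1.7000 m/s

collect terms ⇒ (1/12)·v_R² + (41/150)·v_R + (-1411/2000) = 0
  disc = (41/150)² − 4·(1/12)·(-1411/2000) = 27889/90000 ; √disc = 167/300
  v_R = (−(41/150) + 167/300) / (2·(1/12)) = 17/10 m/s
check:
T_s = v_R/a_R = (17/10)/6 = 0.2833 s
reaction-phase robot travel = 1.7000·0.0400 = 0.0680 m
robot covers 1.7000·0.2833 − ½·6.0000·0.2833² = 0.2408 m while stopping
human over T_r+T_s: 1.4000·(0.0400+0.2833) = 0.4527 m
residual clearance needed = 0.1000+0.0000+0.0800 = 0.1800 m
sum ≈ 0.0680+0.2408+0.4527+0.1800 ≈ 0.9415 m = S ✓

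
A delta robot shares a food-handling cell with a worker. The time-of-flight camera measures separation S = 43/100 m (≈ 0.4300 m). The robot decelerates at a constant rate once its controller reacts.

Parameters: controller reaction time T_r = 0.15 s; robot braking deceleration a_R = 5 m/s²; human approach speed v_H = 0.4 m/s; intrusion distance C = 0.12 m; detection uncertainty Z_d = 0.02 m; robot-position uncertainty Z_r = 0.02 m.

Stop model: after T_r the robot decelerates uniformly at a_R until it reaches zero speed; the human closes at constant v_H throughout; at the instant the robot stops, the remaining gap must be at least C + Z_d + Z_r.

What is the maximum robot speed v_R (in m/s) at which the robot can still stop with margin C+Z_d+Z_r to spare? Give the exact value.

v_R_max = 7/10 m/s = 0.7000 m/s

at the boundary: (1/10)·v² + (23/100)·v + (-21/100) = 0
  disc = (23/100)² − 4·(1/10)·(-21/100) = 1369/10000 ; √disc = 37/100
  v_R = (−(23/100) + 37/100) / (2·(1/10)) = 7/10 m/s
check:
stop time T_s = (7/10)/5 = 0.1400 s
robot covers v_R·T_r = 0.7000·0.1500 = 0.1050 m before braking
robot under decel: 0.7000²/(2·5.0000) = 0.0490 m
person approaches 0.4000·(0.1500+0.1400) = 0.1160 m
C+Z_d+Z_r = 0.1200+0.0200+0.0200 = 0.1600 m
sum ≈ 0.1050+0.0490+0.1160+0.1600 ≈ 0.4300 m = S ✓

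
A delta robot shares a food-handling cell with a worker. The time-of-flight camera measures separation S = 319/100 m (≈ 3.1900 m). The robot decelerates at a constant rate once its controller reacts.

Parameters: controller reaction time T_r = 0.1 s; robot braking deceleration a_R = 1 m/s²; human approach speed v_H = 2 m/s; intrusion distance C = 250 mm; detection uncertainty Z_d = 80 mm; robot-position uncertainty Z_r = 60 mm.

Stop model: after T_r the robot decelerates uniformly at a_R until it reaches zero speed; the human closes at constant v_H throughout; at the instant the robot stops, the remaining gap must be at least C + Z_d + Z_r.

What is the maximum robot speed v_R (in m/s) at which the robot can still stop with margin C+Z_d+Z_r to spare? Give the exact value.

v_R_max = 1 m/s = 1.0000 m/s

at the boundary: (1/2)·v² + (21/10)·v + (-13/5) = 0
  disc = (21/10)² − 4·(1/2)·(-13/5) = 961/100 ; √disc = 31/10
  v_R = (−(21/10) + 31/10) / (2·(1/2)) = 1 m/s
check:
T_s = v_R/a_R = 1/1 = 1.0000 s
robot covers v_R·T_r = 1.0000·0.1000 = 0.1000 m before braking
robot under decel: 1.0000²/(2·1.0000) = 0.5000 m
human closes 2.0000·1.1000 = 2.2000 m
margins: 0.2500+0.0800+0.0600 = 0.3900 m
sum ≈ 0.1000+0.5000+2.2000+0.3900 ≈ 3.1900 m = S ✓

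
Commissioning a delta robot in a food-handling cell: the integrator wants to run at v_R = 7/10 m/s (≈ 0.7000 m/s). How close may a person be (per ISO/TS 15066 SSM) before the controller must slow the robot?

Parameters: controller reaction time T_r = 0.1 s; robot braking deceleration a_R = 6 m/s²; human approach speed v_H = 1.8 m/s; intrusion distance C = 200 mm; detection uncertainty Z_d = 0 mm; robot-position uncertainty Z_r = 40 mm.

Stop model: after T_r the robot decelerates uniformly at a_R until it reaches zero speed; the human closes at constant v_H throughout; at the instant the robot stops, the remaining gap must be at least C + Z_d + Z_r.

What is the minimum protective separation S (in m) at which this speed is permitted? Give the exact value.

braking lasts T_s = (7/10)/6 = 0.1167 s
robot covers v_R·T_r = 0.7000·0.1000 = 0.0700 m before braking
robot under decel: 0.7000²/(2·6.0000) = 0.0408 m
human closes 1.8000·0.2167 = 0.3900 m
residual clearance needed = 0.2000+0.0000+0.0400 = 0.2400 m
S_min ≈ 0.0700+0.0408+0.3900+0.2400  ⇒  S_min = 889/1200 m

S_min = 889/1200 m = 0.7408 m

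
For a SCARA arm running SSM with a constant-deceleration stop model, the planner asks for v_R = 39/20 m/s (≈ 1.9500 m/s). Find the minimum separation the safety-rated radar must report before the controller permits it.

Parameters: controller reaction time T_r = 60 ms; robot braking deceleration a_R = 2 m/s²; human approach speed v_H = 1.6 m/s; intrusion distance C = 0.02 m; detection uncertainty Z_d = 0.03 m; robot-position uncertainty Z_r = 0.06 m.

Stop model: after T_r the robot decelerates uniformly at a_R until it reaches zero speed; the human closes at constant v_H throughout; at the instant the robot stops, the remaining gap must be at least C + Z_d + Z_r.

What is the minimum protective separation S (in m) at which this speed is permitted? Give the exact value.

S_min = 22669/8000 m = 2.8336 m

braking lasts T_s = (39/20)/2 = 0.9750 s
robot covers v_R·T_r = 1.9500·0.0600 = 0.1170 m before braking
robot covers 1.9500·0.9750 − ½·2.0000·0.9750² = 0.9506 m while stopping
human closes 1.6000·1.0350 = 1.6560 m
residual clearance needed = 0.0200+0.0300+0.0600 = 0.1100 m
S_min ≈ 0.1170+0.9506+1.6560+0.1100  ⇒  S_min = 22669/8000 m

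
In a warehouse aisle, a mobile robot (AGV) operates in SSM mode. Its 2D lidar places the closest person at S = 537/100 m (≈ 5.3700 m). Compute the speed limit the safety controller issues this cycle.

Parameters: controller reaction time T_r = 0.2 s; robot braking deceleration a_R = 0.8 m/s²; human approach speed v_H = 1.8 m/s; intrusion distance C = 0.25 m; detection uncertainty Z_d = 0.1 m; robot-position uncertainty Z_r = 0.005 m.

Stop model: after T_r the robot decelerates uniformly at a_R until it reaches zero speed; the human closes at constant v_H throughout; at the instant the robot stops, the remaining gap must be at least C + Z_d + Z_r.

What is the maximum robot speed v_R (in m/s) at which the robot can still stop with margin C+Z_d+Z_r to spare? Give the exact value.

at the boundary: (5/8)·v² + (49/20)·v + (-931/200) = 0
  disc = (49/20)² − 4·(5/8)·(-931/200) = 441/25 ; √disc = 21/5
  v_R = (−(49/20) + 21/5) / (2·(5/8)) = 7/5 m/s
check:
T_s = v_R/a_R = (7/5)/(4/5) = 1.7500 s
robot covers v_R·T_r = 1.4000·0.2000 = 0.2800 m before braking
robot covers 1.4000·1.7500 − ½·0.8000·1.7500² = 1.2250 m while stopping
human closes 1.8000·1.9500 = 3.5100 m
residual clearance needed = 0.2500+0.1000+0.0050 = 0.3550 m
sum ≈ 0.2800+1.2250+3.5100+0.3550 ≈ 5.3700 m = S ✓

v_R_max = 7/5 m/s = 1.4000 m/s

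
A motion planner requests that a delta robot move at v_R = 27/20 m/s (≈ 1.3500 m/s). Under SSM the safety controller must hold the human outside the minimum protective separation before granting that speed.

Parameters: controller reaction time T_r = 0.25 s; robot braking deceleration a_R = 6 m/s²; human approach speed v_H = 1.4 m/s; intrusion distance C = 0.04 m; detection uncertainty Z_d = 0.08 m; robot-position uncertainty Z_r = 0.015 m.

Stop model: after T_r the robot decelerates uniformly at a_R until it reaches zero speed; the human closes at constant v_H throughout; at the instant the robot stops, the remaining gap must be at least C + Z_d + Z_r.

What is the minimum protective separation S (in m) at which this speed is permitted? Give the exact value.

stop time T_s = (27/20)/6 = 0.2250 s
robot in T_r: 1.3500·0.2500 = 0.3375 m
robot under decel: 1.3500²/(2·6.0000) = 0.1519 m
human over T_r+T_s: 1.4000·(0.2500+0.2250) = 0.6650 m
residual clearance needed = 0.0400+0.0800+0.0150 = 0.1350 m
S_min ≈ 0.3375+0.1519+0.6650+0.1350  ⇒  S_min = 2063/1600 m

S_min = 2063/1600 m = 1.2894 m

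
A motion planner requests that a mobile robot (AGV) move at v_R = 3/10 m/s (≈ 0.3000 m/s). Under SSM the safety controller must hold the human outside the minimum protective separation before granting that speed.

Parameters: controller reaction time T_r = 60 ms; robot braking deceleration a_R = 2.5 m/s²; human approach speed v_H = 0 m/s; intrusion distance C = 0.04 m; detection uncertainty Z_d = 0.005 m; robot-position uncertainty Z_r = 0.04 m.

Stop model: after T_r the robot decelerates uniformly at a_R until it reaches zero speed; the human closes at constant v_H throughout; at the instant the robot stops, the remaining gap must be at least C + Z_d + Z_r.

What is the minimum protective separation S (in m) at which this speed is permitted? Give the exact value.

braking lasts T_s = (3/10)/(5/2) = 0.1200 s
reaction-phase robot travel = 0.3000·0.0600 = 0.0180 m
braking distance = 0.3000²/(2·2.5000) = 0.0180 m
person approaches 0.0000·(0.0600+0.1200) = 0.0000 m
residual clearance needed = 0.0400+0.0050+0.0400 = 0.0850 m
S_min ≈ 0.0180+0.0180+0.0000+0.0850  ⇒  S_min = 121/1000 m

S_min = 121/1000 m = 0.1210 m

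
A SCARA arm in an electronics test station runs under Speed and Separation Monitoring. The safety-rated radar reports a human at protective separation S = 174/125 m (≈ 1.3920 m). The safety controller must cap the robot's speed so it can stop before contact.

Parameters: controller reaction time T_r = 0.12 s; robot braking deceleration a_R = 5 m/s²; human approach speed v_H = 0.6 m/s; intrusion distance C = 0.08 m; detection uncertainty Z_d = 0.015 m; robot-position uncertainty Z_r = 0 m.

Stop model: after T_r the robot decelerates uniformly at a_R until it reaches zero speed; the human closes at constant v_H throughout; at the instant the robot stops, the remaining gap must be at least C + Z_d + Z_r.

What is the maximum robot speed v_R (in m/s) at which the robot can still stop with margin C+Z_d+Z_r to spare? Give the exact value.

quadratic (1/10)·v² + (6/25)·v + (-49/40) = 0
  disc = (6/25)² − 4·(1/10)·(-49/40) = 1369/2500 ; √disc = 37/50
  v_R = (−(6/25) + 37/50) / (2·(1/10)) = 5/2 m/s
check:
stop time T_s = (5/2)/5 = 0.5000 s
robot covers v_R·T_r = 2.5000·0.1200 = 0.3000 m before braking
robot under decel: 2.5000²/(2·5.0000) = 0.6250 m
person approaches 0.6000·(0.1200+0.5000) = 0.3720 m
residual clearance needed = 0.0800+0.0150+0.0000 = 0.0950 m
sum ≈ 0.3000+0.6250+0.3720+0.0950 ≈ 1.3920 m = S ✓

v_R_max = 5/2 m/s = 2.5000 m/s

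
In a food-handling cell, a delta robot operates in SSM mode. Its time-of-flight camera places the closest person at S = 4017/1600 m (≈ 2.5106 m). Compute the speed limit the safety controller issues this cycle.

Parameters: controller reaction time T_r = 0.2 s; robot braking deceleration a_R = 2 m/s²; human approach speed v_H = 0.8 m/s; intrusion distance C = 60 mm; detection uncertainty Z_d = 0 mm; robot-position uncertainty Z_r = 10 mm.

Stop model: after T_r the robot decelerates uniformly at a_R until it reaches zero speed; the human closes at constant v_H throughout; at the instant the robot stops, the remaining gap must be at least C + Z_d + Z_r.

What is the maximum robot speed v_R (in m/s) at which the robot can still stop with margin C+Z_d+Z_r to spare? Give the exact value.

collect terms ⇒ (1/4)·v_R² + (3/5)·v_R + (-3649/1600) = 0
  disc = (3/5)² − 4·(1/4)·(-3649/1600) = 169/64 ; √disc = 13/8
  v_R = (−(3/5) + 13/8) / (2·(1/4)) = 41/20 m/s
check:
braking lasts T_s = (41/20)/2 = 1.0250 s
robot covers v_R·T_r = 2.0500·0.2000 = 0.4100 m before braking
robot covers 2.0500·1.0250 − ½·2.0000·1.0250² = 1.0506 m while stopping
human closes 0.8000·1.2250 = 0.9800 m
margins: 0.0600+0.0000+0.0100 = 0.0700 m
sum ≈ 0.4100+1.0506+0.9800+0.0700 ≈ 2.5106 m = S ✓

v_R_max = 41/20 m/s = 2.0500 m/s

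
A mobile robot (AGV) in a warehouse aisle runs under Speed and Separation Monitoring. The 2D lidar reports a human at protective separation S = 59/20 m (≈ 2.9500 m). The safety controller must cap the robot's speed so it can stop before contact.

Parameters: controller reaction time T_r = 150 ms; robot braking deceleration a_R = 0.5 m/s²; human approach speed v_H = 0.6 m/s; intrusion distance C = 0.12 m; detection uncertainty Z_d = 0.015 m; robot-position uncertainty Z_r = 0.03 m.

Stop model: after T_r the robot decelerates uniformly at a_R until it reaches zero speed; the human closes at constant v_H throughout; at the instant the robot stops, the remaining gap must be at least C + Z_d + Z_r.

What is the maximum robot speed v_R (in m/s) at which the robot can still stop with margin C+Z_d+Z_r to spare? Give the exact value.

v_R_max = 11/10 m/s = 1.1000 m/s

collect terms ⇒ (1)·v_R² + (27/20)·v_R + (-539/200) = 0
  disc = (27/20)² − 4·(1)·(-539/200) = 5041/400 ; √disc = 71/20
  v_R = (−(27/20) + 71/20) / (2·(1)) = 11/10 m/s
check:
stop time T_s = (11/10)/(1/2) = 2.2000 s
robot covers v_R·T_r = 1.1000·0.1500 = 0.1650 m before braking
braking distance = 1.1000²/(2·0.5000) = 1.2100 m
person approaches 0.6000·(0.1500+2.2000) = 1.4100 m
residual clearance needed = 0.1200+0.0150+0.0300 = 0.1650 m
sum ≈ 0.1650+1.2100+1.4100+0.1650 ≈ 2.9500 m = S ✓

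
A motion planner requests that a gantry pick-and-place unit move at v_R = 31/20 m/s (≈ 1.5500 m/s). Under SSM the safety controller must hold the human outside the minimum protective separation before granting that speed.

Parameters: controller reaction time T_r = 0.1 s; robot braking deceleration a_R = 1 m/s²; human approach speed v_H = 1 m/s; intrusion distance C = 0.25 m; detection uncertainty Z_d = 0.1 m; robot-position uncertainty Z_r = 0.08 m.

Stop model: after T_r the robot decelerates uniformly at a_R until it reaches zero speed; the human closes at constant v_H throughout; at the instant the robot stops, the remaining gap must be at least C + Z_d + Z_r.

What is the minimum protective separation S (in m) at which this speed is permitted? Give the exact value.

S_min = 2749/800 m = 3.4362 m

stop time T_s = (31/20)/1 = 1.5500 s
robot in T_r: 1.5500·0.1000 = 0.1550 m
robot under decel: 1.5500²/(2·1.0000) = 1.2012 m
human over T_r+T_s: 1.0000·(0.1000+1.5500) = 1.6500 m
margins: 0.2500+0.1000+0.0800 = 0.4300 m
S_min ≈ 0.1550+1.2012+1.6500+0.4300  ⇒  S_min = 2749/800 m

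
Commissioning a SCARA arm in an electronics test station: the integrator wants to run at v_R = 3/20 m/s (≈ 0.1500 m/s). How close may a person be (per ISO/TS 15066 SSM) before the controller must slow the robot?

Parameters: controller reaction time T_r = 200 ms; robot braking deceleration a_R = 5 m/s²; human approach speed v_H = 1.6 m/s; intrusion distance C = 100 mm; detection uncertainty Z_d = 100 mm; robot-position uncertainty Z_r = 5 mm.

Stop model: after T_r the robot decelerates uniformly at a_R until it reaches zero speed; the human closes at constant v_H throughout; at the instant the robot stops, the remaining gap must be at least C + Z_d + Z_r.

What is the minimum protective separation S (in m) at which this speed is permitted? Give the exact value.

S_min = 2421/4000 m = 0.6052 m

braking lasts T_s = (3/20)/5 = 0.0300 s
robot in T_r: 0.1500·0.2000 = 0.0300 m
braking distance = 0.1500²/(2·5.0000) = 0.0022 m
human closes 1.6000·0.2300 = 0.3680 m
margins: 0.1000+0.1000+0.0050 = 0.2050 m
S_min ≈ 0.0300+0.0022+0.3680+0.2050  ⇒  S_min = 2421/4000 m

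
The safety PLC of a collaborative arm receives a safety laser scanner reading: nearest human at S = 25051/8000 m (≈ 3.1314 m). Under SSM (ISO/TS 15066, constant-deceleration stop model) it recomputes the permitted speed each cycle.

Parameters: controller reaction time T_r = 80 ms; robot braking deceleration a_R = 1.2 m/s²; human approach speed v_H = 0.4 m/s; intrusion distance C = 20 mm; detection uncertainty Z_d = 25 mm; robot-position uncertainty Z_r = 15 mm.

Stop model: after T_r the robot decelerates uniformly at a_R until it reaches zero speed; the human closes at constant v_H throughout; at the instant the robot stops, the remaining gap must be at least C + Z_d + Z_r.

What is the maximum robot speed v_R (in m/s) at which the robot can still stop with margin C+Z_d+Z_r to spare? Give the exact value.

at the boundary: (5/12)·v² + (31/75)·v + (-4863/1600) = 0
  disc = (31/75)² − 4·(5/12)·(-4863/1600) = 1885129/360000 ; √disc = 1373/600
  v_R = (−(31/75) + 1373/600) / (2·(5/12)) = 9/4 m/s
check:
braking lasts T_s = (9/4)/(6/5) = 1.8750 s
robot in T_r: 2.2500·0.0800 = 0.1800 m
robot covers 2.2500·1.8750 − ½·1.2000·1.8750² = 2.1094 m while stopping
person approaches 0.4000·(0.0800+1.8750) = 0.7820 m
margins: 0.0200+0.0250+0.0150 = 0.0600 m
sum ≈ 0.1800+2.1094+0.7820+0.0600 ≈ 3.1314 m = S ✓

v_R_max = 9/4 m/s = 2.2500 m/s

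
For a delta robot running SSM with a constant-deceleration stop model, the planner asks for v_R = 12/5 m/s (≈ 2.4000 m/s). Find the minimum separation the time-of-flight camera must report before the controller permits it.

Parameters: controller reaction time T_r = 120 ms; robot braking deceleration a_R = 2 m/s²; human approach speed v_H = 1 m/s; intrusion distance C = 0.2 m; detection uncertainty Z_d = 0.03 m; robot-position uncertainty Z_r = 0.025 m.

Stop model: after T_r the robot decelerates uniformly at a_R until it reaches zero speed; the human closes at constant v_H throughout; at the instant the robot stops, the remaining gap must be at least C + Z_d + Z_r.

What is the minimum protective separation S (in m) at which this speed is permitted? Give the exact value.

T_s = v_R/a_R = (12/5)/2 = 1.2000 s
reaction-phase robot travel = 2.4000·0.1200 = 0.2880 m
braking distance = 2.4000²/(2·2.0000) = 1.4400 m
human closes 1.0000·1.3200 = 1.3200 m
margins: 0.2000+0.0300+0.0250 = 0.2550 m
S_min ≈ 0.2880+1.4400+1.3200+0.2550  ⇒  S_min = 3303/1000 m

S_min = 3303/1000 m = 3.3030 m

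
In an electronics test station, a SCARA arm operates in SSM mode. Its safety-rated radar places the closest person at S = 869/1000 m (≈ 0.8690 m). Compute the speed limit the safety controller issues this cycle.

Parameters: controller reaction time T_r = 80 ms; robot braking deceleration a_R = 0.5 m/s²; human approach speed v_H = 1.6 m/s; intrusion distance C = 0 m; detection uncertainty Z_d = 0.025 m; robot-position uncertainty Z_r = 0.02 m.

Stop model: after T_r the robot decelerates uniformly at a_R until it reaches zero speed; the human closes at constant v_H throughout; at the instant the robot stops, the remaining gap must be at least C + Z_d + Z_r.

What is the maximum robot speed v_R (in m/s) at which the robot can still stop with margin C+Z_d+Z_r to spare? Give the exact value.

quadratic (1)·v² + (82/25)·v + (-87/125) = 0
  disc = (82/25)² − 4·(1)·(-87/125) = 8464/625 ; √disc = 92/25
  v_R = (−(82/25) + 92/25) / (2·(1)) = 1/5 m/s
check:
T_s = v_R/a_R = (1/5)/(1/2) = 0.4000 s
robot covers v_R·T_r = 0.2000·0.0800 = 0.0160 m before braking
robot under decel: 0.2000²/(2·0.5000) = 0.0400 m
human over T_r+T_s: 1.6000·(0.0800+0.4000) = 0.7680 m
residual clearance needed = 0.0000+0.0250+0.0200 = 0.0450 m
sum ≈ 0.0160+0.0400+0.7680+0.0450 ≈ 0.8690 m = S ✓

v_R_max = 1/5 m/s = 0.2000 m/s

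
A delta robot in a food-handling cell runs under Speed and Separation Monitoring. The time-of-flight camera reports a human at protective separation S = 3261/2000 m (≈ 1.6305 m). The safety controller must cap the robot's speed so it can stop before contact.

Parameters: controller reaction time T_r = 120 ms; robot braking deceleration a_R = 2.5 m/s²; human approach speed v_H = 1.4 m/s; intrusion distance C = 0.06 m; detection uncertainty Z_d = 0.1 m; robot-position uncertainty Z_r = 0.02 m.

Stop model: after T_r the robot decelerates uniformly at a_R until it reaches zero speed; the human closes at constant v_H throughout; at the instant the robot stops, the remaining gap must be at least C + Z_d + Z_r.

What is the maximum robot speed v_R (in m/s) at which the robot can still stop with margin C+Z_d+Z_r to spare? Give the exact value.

collect terms ⇒ (1/5)·v_R² + (17/25)·v_R + (-513/400) = 0
  disc = (17/25)² − 4·(1/5)·(-513/400) = 3721/2500 ; √disc = 61/50
  v_R = (−(17/25) + 61/50) / (2·(1/5)) = 27/20 m/s
check:
T_s = v_R/a_R = (27/20)/(5/2) = 0.5400 s
robot in T_r: 1.3500·0.1200 = 0.1620 m
robot under decel: 1.3500²/(2·2.5000) = 0.3645 m
human over T_r+T_s: 1.4000·(0.1200+0.5400) = 0.9240 m
C+Z_d+Z_r = 0.0600+0.1000+0.0200 = 0.1800 m
sum ≈ 0.1620+0.3645+0.9240+0.1800 ≈ 1.6305 m = S ✓

v_R_max = 27/20 m/s = 1.3500 m/s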